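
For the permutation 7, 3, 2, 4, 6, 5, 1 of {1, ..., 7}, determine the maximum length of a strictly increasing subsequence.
3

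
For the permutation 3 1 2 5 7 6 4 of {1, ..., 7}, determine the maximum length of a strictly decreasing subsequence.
3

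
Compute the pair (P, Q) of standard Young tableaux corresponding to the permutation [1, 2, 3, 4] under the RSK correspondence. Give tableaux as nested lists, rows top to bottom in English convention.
P = [[1, 2, 3, 4]], Q = [[1, 2, 3, 4]]

Insert each entry of the permutation into P by Schensted row insertion, recording in Q the position of each new cell.

Insert 1: appended to row 1. P = [[1]], Q = [[1]].
Insert 2: appended to row 1. P = [[1, 2]], Q = [[1, 2]].
Insert 3: appended to row 1. P = [[1, 2, 3]], Q = [[1, 2, 3]].
Insert 4: appended to row 1. P = [[1, 2, 3, 4]], Q = [[1, 2, 3, 4]].

So P = [[1, 2, 3, 4]], Q = [[1, 2, 3, 4]].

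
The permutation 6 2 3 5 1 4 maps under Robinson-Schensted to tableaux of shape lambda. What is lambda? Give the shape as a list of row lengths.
[3, 2, 1]

RSK row insertion gives P = [[1, 3, 4], [2, 5], [6]], which has shape [3, 2, 1].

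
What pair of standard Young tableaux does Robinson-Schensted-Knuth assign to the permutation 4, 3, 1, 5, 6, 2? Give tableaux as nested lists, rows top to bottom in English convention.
Insert each entry of the permutation into P by Schensted row insertion, recording in Q the position of each new cell.

Insert 4: appended to row 1. P = [[4]].
Insert 3: 3 bumps 4 from row 1; 4 starts row 2. P = [[3], [4]].
Insert 1: 1 bumps 3 from row 1; 3 bumps 4 from row 2; 4 starts row 3. P = [[1], [3], [4]].
Insert 5: appended to row 1. P = [[1, 5], [3], [4]].
Insert 6: appended to row 1. P = [[1, 5, 6], [3], [4]].
Insert 2: 2 bumps 5 from row 1; 5 appends to row 2. P = [[1, 2, 6], [3, 5], [4]].

So P = [[1, 2, 6], [3, 5], [4]], Q = [[1, 4, 5], [2, 6], [3]].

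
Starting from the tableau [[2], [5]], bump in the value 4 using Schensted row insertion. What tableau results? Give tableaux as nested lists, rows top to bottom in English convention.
[[2, 4], [5]]

4 is larger than every entry of row 1, so it is appended to row 1. The new tableau is [[2, 4], [5]].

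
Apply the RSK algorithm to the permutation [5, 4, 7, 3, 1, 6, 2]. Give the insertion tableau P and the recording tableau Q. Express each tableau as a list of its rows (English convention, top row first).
Insert each entry of the permutation into P by Schensted row insertion, recording in Q the position of each new cell.

Insert 5: appended to row 1. P = [[5]], Q = [[1]].
Insert 4: 4 bumps 5 from row 1; 5 starts row 2. P = [[4], [5]], Q = [[1], [2]].
Insert 7: appended to row 1. P = [[4, 7], [5]], Q = [[1, 3], [2]].
Insert 3: 3 bumps 4 from row 1; 4 bumps 5 from row 2; 5 starts row 3. P = [[3, 7], [4], [5]], Q = [[1, 3], [2], [4]].
Insert 1: 1 bumps 3 from row 1; 3 bumps 4 from row 2; 4 bumps 5 from row 3; 5 starts row 4. P = [[1, 7], [3], [4], [5]], Q = [[1, 3], [2], [4], [5]].
Insert 6: 6 bumps 7 from row 1; 7 appends to row 2. P = [[1, 6], [3, 7], [4], [5]], Q = [[1, 3], [2, 6], [4], [5]].
Insert 2: 2 bumps 6 from row 1; 6 bumps 7 from row 2; 7 appends to row 3. P = [[1, 2], [3, 6], [4, 7], [5]], Q = [[1, 3], [2, 6], [4, 7], [5]].

So P = [[1, 2], [3, 6], [4, 7], [5]], Q = [[1, 3], [2, 6], [4, 7], [5]].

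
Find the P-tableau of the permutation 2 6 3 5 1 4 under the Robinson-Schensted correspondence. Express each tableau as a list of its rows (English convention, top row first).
P = [[1, 3, 4], [2, 5], [6]]

Insert 2: appended to row 1. P = [[2]].
Insert 6: appended to row 1. P = [[2, 6]].
Insert 3: 3 bumps 6 from row 1; 6 starts row 2. P = [[2, 3], [6]].
Insert 5: appended to row 1. P = [[2, 3, 5], [6]].
Insert 1: 1 bumps 2 from row 1; 2 bumps 6 from row 2; 6 starts row 3. P = [[1, 3, 5], [2], [6]].
Insert 4: 4 bumps 5 from row 1; 5 appends to row 2. P = [[1, 3, 4], [2, 5], [6]].

So P = [[1, 3, 4], [2, 5], [6]].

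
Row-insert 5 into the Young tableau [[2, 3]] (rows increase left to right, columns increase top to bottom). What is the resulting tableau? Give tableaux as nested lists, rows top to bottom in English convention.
[[2, 3, 5]]

5 is larger than every entry of row 1, so it is appended to row 1. The new tableau is [[2, 3, 5]].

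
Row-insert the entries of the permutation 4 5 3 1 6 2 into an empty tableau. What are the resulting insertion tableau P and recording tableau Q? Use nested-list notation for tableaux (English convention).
Insert each entry of the permutation into P by Schensted row insertion, recording in Q the position of each new cell.

Insert 4: appended to row 1. P = [[4]], Q = [[1]].
Insert 5: appended to row 1. P = [[4, 5]], Q = [[1, 2]].
Insert 3: 3 bumps 4 from row 1; 4 starts row 2. P = [[3, 5], [4]], Q = [[1, 2], [3]].
Insert 1: 1 bumps 3 from row 1; 3 bumps 4 from row 2; 4 starts row 3. P = [[1, 5], [3], [4]], Q = [[1, 2], [3], [4]].
Insert 6: appended to row 1. P = [[1, 5, 6], [3], [4]], Q = [[1, 2, 5], [3], [4]].
Insert 2: 2 bumps 5 from row 1; 5 appends to row 2. P = [[1, 2, 6], [3, 5], [4]], Q = [[1, 2, 5], [3, 6], [4]].

So P = [[1, 2, 6], [3, 5], [4]], Q = [[1, 2, 5], [3, 6], [4]].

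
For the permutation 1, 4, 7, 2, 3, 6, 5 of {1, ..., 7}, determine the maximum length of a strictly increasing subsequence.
4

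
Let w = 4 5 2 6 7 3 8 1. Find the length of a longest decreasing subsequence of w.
3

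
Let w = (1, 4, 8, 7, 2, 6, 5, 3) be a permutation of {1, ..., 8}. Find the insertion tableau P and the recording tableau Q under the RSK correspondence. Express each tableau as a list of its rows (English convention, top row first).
P = [[1, 2, 3], [4, 5], [6], [7], [8]], Q = [[1, 2, 3], [4, 6], [5], [7], [8]]

Insert each entry of the permutation into P by Schensted row insertion, recording in Q the position of each new cell.

Insert 1: appended to row 1. P = [[1]].
Insert 4: appended to row 1. P = [[1, 4]].
Insert 8: appended to row 1. P = [[1, 4, 8]].
Insert 7: 7 bumps 8 from row 1; 8 starts row 2. P = [[1, 4, 7], [8]].
Insert 2: 2 bumps 4 from row 1; 4 bumps 8 from row 2; 8 starts row 3. P = [[1, 2, 7], [4], [8]].
Insert 6: 6 bumps 7 from row 1; 7 appends to row 2. P = [[1, 2, 6], [4, 7], [8]].
Insert 5: 5 bumps 6 from row 1; 6 bumps 7 from row 2; 7 bumps 8 from row 3; 8 starts row 4. P = [[1, 2, 5], [4, 6], [7], [8]].
Insert 3: 3 bumps 5 from row 1; 5 bumps 6 from row 2; 6 bumps 7 from row 3; 7 bumps 8 from row 4; 8 starts row 5. P = [[1, 2, 3], [4, 5], [6], [7], [8]].

So P = [[1, 2, 3], [4, 5], [6], [7], [8]], Q = [[1, 2, 3], [4, 6], [5], [7], [8]].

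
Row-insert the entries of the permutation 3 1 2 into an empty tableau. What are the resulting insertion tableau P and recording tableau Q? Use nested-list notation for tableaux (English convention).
P = [[1, 2], [3]], Q = [[1, 3], [2]]

Insert each entry of the permutation into P by Schensted row insertion, recording in Q the position of each new cell.

Insert 3: appended to row 1. P = [[3]], Q = [[1]].
Insert 1: 1 bumps 3 from row 1; 3 starts row 2. P = [[1], [3]], Q = [[1], [2]].
Insert 2: appended to row 1. P = [[1, 2], [3]], Q = [[1, 3], [2]].

So P = [[1, 2], [3]], Q = [[1, 3], [2]].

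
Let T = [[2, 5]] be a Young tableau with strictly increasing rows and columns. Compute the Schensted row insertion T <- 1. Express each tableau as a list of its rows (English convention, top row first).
[[1, 5], [2]]

In row 1, 1 replaces 2 (the leftmost entry greater than 1); 2 is bumped to row 2. 2 starts a new row 2. The new tableau is [[1, 5], [2]].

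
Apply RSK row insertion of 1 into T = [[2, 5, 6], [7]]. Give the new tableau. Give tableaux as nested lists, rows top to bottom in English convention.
[[1, 5, 6], [2], [7]]

In row 1, 1 replaces 2 (the leftmost entry greater than 1); 2 is bumped to row 2. In row 2, 2 replaces 7 (the leftmost entry greater than 2); 7 is bumped to row 3. 7 starts a new row 3. The new tableau is [[1, 5, 6], [2], [7]].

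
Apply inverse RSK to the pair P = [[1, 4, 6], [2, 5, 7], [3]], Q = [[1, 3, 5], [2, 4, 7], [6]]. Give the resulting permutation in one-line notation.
3 2 5 4 7 1 6

Reverse the RSK construction: for i from n down to 1, find the cell of Q containing i, remove the entry at that cell from P, and reverse-bump it up through P; the value ejected from row 1 is w(i).

Step i=7: Q has 7 at row 2, column 3; remove 7 from row 2 of P and reverse-bump: 7 enters row 1 and ejects 6. So w(7) = 6. P is now [[1, 4, 7], [2, 5], [3]].
Step i=6: Q has 6 at row 3, column 1; remove 3 from row 3 of P and reverse-bump: 3 enters row 2 and ejects 2; 2 enters row 1 and ejects 1. So w(6) = 1. P is now [[2, 4, 7], [3, 5]].
Step i=5: Q has 5 at row 1, column 3; remove that cell from P, ejecting 7. So w(5) = 7. P is now [[2, 4], [3, 5]].
Step i=4: Q has 4 at row 2, column 2; remove 5 from row 2 of P and reverse-bump: 5 enters row 1 and ejects 4. So w(4) = 4. P is now [[2, 5], [3]].
Step i=3: Q has 3 at row 1, column 2; remove that cell from P, ejecting 5. So w(3) = 5. P is now [[2], [3]].
Step i=2: Q has 2 at row 2, column 1; remove 3 from row 2 of P and reverse-bump: 3 enters row 1 and ejects 2. So w(2) = 2. P is now [[3]].
Step i=1: Q has 1 at row 1, column 1; remove that cell from P, ejecting 3. So w(1) = 3. P is now [].

So w = 3 2 5 4 7 1 6.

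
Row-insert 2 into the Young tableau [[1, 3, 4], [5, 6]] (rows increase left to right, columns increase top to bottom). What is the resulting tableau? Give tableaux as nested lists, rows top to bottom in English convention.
[[1, 2, 4], [3, 6], [5]]

In row 1, 2 replaces 3 (the leftmost entry greater than 2); 3 is bumped to row 2. In row 2, 3 replaces 5 (the leftmost entry greater than 3); 5 is bumped to row 3. 5 starts a new row 3. The new tableau is [[1, 2, 4], [3, 6], [5]].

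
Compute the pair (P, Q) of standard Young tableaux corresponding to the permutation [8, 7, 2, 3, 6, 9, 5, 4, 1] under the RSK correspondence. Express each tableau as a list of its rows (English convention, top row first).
Insert each entry of the permutation into P by Schensted row insertion, recording in Q the position of each new cell.

After inserting 8: P = [[8]].
After inserting 7: P = [[7], [8]].
After inserting 2: P = [[2], [7], [8]].
After inserting 3: P = [[2, 3], [7], [8]].
After inserting 6: P = [[2, 3, 6], [7], [8]].
After inserting 9: P = [[2, 3, 6, 9], [7], [8]].
After inserting 5: P = [[2, 3, 5, 9], [6], [7], [8]].
After inserting 4: P = [[2, 3, 4, 9], [5], [6], [7], [8]].
After inserting 1: P = [[1, 3, 4, 9], [2], [5], [6], [7], [8]].

So P = [[1, 3, 4, 9], [2], [5], [6], [7], [8]], Q = [[1, 4, 5, 6], [2], [3], [7], [8], [9]].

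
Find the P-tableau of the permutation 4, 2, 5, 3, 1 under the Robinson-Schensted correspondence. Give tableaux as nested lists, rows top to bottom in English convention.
P = [[1, 3], [2, 5], [4]]

Insert 4: appended to row 1. P = [[4]].
Insert 2: 2 bumps 4 from row 1; 4 starts row 2. P = [[2], [4]].
Insert 5: appended to row 1. P = [[2, 5], [4]].
Insert 3: 3 bumps 5 from row 1; 5 appends to row 2. P = [[2, 3], [4, 5]].
Insert 1: 1 bumps 2 from row 1; 2 bumps 4 from row 2; 4 starts row 3. P = [[1, 3], [2, 5], [4]].

So P = [[1, 3], [2, 5], [4]].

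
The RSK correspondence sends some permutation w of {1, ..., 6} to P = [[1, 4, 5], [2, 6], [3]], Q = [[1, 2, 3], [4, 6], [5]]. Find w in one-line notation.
3 4 6 2 1 5

Reverse the RSK construction: for i from n down to 1, find the cell of Q containing i, remove the entry at that cell from P, and reverse-bump it up through P; the value ejected from row 1 is w(i).

Step i=6: Q has 6 at row 2, column 2; remove 6 from row 2 of P and reverse-bump: 6 enters row 1 and ejects 5. So w(6) = 5. P is now [[1, 4, 6], [2], [3]].
Step i=5: Q has 5 at row 3, column 1; remove 3 from row 3 of P and reverse-bump: 3 enters row 2 and ejects 2; 2 enters row 1 and ejects 1. So w(5) = 1. P is now [[2, 4, 6], [3]].
Step i=4: Q has 4 at row 2, column 1; remove 3 from row 2 of P and reverse-bump: 3 enters row 1 and ejects 2. So w(4) = 2. P is now [[3, 4, 6]].
Step i=3: Q has 3 at row 1, column 3; remove that cell from P, ejecting 6. So w(3) = 6. P is now [[3, 4]].
Step i=2: Q has 2 at row 1, column 2; remove that cell from P, ejecting 4. So w(2) = 4. P is now [[3]].
Step i=1: Q has 1 at row 1, column 1; remove that cell from P, ejecting 3. So w(1) = 3. P is now [].

So w = 3 4 6 2 1 5.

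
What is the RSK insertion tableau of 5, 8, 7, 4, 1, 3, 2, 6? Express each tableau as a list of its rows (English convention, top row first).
P = [[1, 2, 6], [3, 7], [4], [5], [8]]

Insert 5: appended to row 1. P = [[5]].
Insert 8: appended to row 1. P = [[5, 8]].
Insert 7: 7 bumps 8 from row 1; 8 starts row 2. P = [[5, 7], [8]].
Insert 4: 4 bumps 5 from row 1; 5 bumps 8 from row 2; 8 starts row 3. P = [[4, 7], [5], [8]].
Insert 1: 1 bumps 4 from row 1; 4 bumps 5 from row 2; 5 bumps 8 from row 3; 8 starts row 4. P = [[1, 7], [4], [5], [8]].
Insert 3: 3 bumps 7 from row 1; 7 appends to row 2. P = [[1, 3], [4, 7], [5], [8]].
Insert 2: 2 bumps 3 from row 1; 3 bumps 4 from row 2; 4 bumps 5 from row 3; 5 bumps 8 from row 4; 8 starts row 5. P = [[1, 2], [3, 7], [4], [5], [8]].
Insert 6: appended to row 1. P = [[1, 2, 6], [3, 7], [4], [5], [8]].

So P = [[1, 2, 6], [3, 7], [4], [5], [8]].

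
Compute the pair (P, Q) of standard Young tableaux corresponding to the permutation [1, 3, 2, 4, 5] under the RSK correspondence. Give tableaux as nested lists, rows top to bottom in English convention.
Insert each entry of the permutation into P by Schensted row insertion, recording in Q the position of each new cell.

Insert 1: appended to row 1. P = [[1]].
Insert 3: appended to row 1. P = [[1, 3]].
Insert 2: 2 bumps 3 from row 1; 3 starts row 2. P = [[1, 2], [3]].
Insert 4: appended to row 1. P = [[1, 2, 4], [3]].
Insert 5: appended to row 1. P = [[1, 2, 4, 5], [3]].

So P = [[1, 2, 4, 5], [3]], Q = [[1, 2, 4, 5], [3]].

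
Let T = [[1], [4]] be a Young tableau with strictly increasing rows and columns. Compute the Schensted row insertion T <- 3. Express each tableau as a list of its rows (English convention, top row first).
[[1, 3], [4]]

3 is larger than every entry of row 1, so it is appended to row 1. The new tableau is [[1, 3], [4]].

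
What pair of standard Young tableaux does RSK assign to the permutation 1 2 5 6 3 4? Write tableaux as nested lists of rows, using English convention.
Insert each entry of the permutation into P by Schensted row insertion, recording in Q the position of each new cell.

After inserting 1: P = [[1]].
After inserting 2: P = [[1, 2]].
After inserting 5: P = [[1, 2, 5]].
After inserting 6: P = [[1, 2, 5, 6]].
After inserting 3: P = [[1, 2, 3, 6], [5]].
After inserting 4: P = [[1, 2, 3, 4], [5, 6]].

So P = [[1, 2, 3, 4], [5, 6]], Q = [[1, 2, 3, 4], [5, 6]].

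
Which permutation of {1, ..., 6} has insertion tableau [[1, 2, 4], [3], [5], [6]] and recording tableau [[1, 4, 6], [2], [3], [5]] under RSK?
6 5 1 3 2 4

Reverse the RSK construction: for i from n down to 1, find the cell of Q containing i, remove the entry at that cell from P, and reverse-bump it up through P; the value ejected from row 1 is w(i).

Step i=6: Q has 6 at row 1, column 3; remove that cell from P, ejecting 4. So w(6) = 4. P is now [[1, 2], [3], [5], [6]].
Step i=5: Q has 5 at row 4, column 1; remove 6 from row 4 of P and reverse-bump: 6 enters row 3 and ejects 5; 5 enters row 2 and ejects 3; 3 enters row 1 and ejects 2. So w(5) = 2. P is now [[1, 3], [5], [6]].
Step i=4: Q has 4 at row 1, column 2; remove that cell from P, ejecting 3. So w(4) = 3. P is now [[1], [5], [6]].
Step i=3: Q has 3 at row 3, column 1; remove 6 from row 3 of P and reverse-bump: 6 enters row 2 and ejects 5; 5 enters row 1 and ejects 1. So w(3) = 1. P is now [[5], [6]].
Step i=2: Q has 2 at row 2, column 1; remove 6 from row 2 of P and reverse-bump: 6 enters row 1 and ejects 5. So w(2) = 5. P is now [[6]].
Step i=1: Q has 1 at row 1, column 1; remove that cell from P, ejecting 6. So w(1) = 6. P is now [].

So w = 6 5 1 3 2 4.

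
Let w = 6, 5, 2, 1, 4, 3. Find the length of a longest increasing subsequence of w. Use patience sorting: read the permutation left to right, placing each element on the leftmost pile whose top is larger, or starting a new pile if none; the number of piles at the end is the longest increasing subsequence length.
2

6: new pile. tops = [6]
5: onto pile 1 (replacing 6). tops = [5]
2: onto pile 1 (replacing 5). tops = [2]
1: onto pile 1 (replacing 2). tops = [1]
4: new pile. tops = [1, 4]
3: onto pile 2 (replacing 4). tops = [1, 3]

2 piles, so the longest increasing subsequence has length 2.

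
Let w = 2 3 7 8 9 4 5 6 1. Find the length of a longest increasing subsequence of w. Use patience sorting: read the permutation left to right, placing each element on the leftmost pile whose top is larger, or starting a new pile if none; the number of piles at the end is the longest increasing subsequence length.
5

2: new pile. tops = [2]
3: new pile. tops = [2, 3]
7: new pile. tops = [2, 3, 7]
8: new pile. tops = [2, 3, 7, 8]
9: new pile. tops = [2, 3, 7, 8, 9]
4: onto pile 3 (replacing 7). tops = [2, 3, 4, 8, 9]
5: onto pile 4 (replacing 8). tops = [2, 3, 4, 5, 9]
6: onto pile 5 (replacing 9). tops = [2, 3, 4, 5, 6]
1: onto pile 1 (replacing 2). tops = [1, 3, 4, 5, 6]

5 piles, so the longest increasing subsequence has length 5.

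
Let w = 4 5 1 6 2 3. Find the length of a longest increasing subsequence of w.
3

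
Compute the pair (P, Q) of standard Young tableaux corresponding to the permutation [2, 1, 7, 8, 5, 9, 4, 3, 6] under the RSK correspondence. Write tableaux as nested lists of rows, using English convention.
P = [[1, 3, 6, 9], [2, 4, 8], [5], [7]], Q = [[1, 3, 4, 6], [2, 5, 9], [7], [8]]

Insert each entry of the permutation into P by Schensted row insertion, recording in Q the position of each new cell.

After inserting 2: P = [[2]].
After inserting 1: P = [[1], [2]].
After inserting 7: P = [[1, 7], [2]].
After inserting 8: P = [[1, 7, 8], [2]].
After inserting 5: P = [[1, 5, 8], [2, 7]].
After inserting 9: P = [[1, 5, 8, 9], [2, 7]].
After inserting 4: P = [[1, 4, 8, 9], [2, 5], [7]].
After inserting 3: P = [[1, 3, 8, 9], [2, 4], [5], [7]].
After inserting 6: P = [[1, 3, 6, 9], [2, 4, 8], [5], [7]].

So P = [[1, 3, 6, 9], [2, 4, 8], [5], [7]], Q = [[1, 3, 4, 6], [2, 5, 9], [7], [8]].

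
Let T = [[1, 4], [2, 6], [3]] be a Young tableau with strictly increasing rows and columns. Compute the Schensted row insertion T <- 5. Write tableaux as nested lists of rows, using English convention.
[[1, 4, 5], [2, 6], [3]]

5 is larger than every entry of row 1, so it is appended to row 1. The new tableau is [[1, 4, 5], [2, 6], [3]].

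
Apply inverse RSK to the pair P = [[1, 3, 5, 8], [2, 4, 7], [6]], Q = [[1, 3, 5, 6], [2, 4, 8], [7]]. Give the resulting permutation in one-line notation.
Reverse the RSK construction: for i from n down to 1, find the cell of Q containing i, remove the entry at that cell from P, and reverse-bump it up through P; the value ejected from row 1 is w(i).

Step i=8: Q has 8 at row 2, column 3; remove 7 from row 2 of P and reverse-bump: 7 enters row 1 and ejects 5. So w(8) = 5. P is now [[1, 3, 7, 8], [2, 4], [6]].
Step i=7: Q has 7 at row 3, column 1; remove 6 from row 3 of P and reverse-bump: 6 enters row 2 and ejects 4; 4 enters row 1 and ejects 3. So w(7) = 3. P is now [[1, 4, 7, 8], [2, 6]].
Step i=6: Q has 6 at row 1, column 4; remove that cell from P, ejecting 8. So w(6) = 8. P is now [[1, 4, 7], [2, 6]].
Step i=5: Q has 5 at row 1, column 3; remove that cell from P, ejecting 7. So w(5) = 7. P is now [[1, 4], [2, 6]].
Step i=4: Q has 4 at row 2, column 2; remove 6 from row 2 of P and reverse-bump: 6 enters row 1 and ejects 4. So w(4) = 4. P is now [[1, 6], [2]].
Step i=3: Q has 3 at row 1, column 2; remove that cell from P, ejecting 6. So w(3) = 6. P is now [[1], [2]].
Step i=2: Q has 2 at row 2, column 1; remove 2 from row 2 of P and reverse-bump: 2 enters row 1 and ejects 1. So w(2) = 1. P is now [[2]].
Step i=1: Q has 1 at row 1, column 1; remove that cell from P, ejecting 2. So w(1) = 2. P is now [].

So w = 2 1 6 4 7 8 3 5.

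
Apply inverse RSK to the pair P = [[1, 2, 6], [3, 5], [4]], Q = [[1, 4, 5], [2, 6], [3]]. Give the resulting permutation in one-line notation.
Reverse the RSK construction: for i from n down to 1, find the cell of Q containing i, remove the entry at that cell from P, and reverse-bump it up through P; the value ejected from row 1 is w(i).

Step i=6: Q has 6 at row 2, column 2; remove 5 from row 2 of P and reverse-bump: 5 enters row 1 and ejects 2. So w(6) = 2. P is now [[1, 5, 6], [3], [4]].
Step i=5: Q has 5 at row 1, column 3; remove that cell from P, ejecting 6. So w(5) = 6. P is now [[1, 5], [3], [4]].
Step i=4: Q has 4 at row 1, column 2; remove that cell from P, ejecting 5. So w(4) = 5. P is now [[1], [3], [4]].
Step i=3: Q has 3 at row 3, column 1; remove 4 from row 3 of P and reverse-bump: 4 enters row 2 and ejects 3; 3 enters row 1 and ejects 1. So w(3) = 1. P is now [[3], [4]].
Step i=2: Q has 2 at row 2, column 1; remove 4 from row 2 of P and reverse-bump: 4 enters row 1 and ejects 3. So w(2) = 3. P is now [[4]].
Step i=1: Q has 1 at row 1, column 1; remove that cell from P, ejecting 4. So w(1) = 4. P is now [].

So w = 4 3 1 5 6 2.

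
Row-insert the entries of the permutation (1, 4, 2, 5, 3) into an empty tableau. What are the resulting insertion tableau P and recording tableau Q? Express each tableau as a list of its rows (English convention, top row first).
P = [[1, 2, 3], [4, 5]], Q = [[1, 2, 4], [3, 5]]

Insert each entry of the permutation into P by Schensted row insertion, recording in Q the position of each new cell.

Insert 1: appended to row 1. P = [[1]], Q = [[1]].
Insert 4: appended to row 1. P = [[1, 4]], Q = [[1, 2]].
Insert 2: 2 bumps 4 from row 1; 4 starts row 2. P = [[1, 2], [4]], Q = [[1, 2], [3]].
Insert 5: appended to row 1. P = [[1, 2, 5], [4]], Q = [[1, 2, 4], [3]].
Insert 3: 3 bumps 5 from row 1; 5 appends to row 2. P = [[1, 2, 3], [4, 5]], Q = [[1, 2, 4], [3, 5]].

So P = [[1, 2, 3], [4, 5]], Q = [[1, 2, 4], [3, 5]].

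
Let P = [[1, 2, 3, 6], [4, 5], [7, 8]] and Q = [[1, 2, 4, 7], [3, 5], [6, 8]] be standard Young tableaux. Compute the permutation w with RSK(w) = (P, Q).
Reverse RSK: for i = n, n-1, ..., 1, locate i in Q, remove the corresponding corner cell from P, and reverse-bump its entry up through P; the value ejected from row 1 is w(i).

So w = 1 7 4 8 5 2 6 3.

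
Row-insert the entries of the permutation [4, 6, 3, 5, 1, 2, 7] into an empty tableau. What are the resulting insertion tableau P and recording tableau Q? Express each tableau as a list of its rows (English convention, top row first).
Insert each entry of the permutation into P by Schensted row insertion, recording in Q the position of each new cell.

Insert 4: appended to row 1. P = [[4]].
Insert 6: appended to row 1. P = [[4, 6]].
Insert 3: 3 bumps 4 from row 1; 4 starts row 2. P = [[3, 6], [4]].
Insert 5: 5 bumps 6 from row 1; 6 appends to row 2. P = [[3, 5], [4, 6]].
Insert 1: 1 bumps 3 from row 1; 3 bumps 4 from row 2; 4 starts row 3. P = [[1, 5], [3, 6], [4]].
Insert 2: 2 bumps 5 from row 1; 5 bumps 6 from row 2; 6 appends to row 3. P = [[1, 2], [3, 5], [4, 6]].
Insert 7: appended to row 1. P = [[1, 2, 7], [3, 5], [4, 6]].

So P = [[1, 2, 7], [3, 5], [4, 6]], Q = [[1, 2, 7], [3, 4], [5, 6]].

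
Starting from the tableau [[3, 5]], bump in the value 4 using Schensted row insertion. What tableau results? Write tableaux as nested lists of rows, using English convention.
[[3, 4], [5]]

In row 1, 4 replaces 5 (the leftmost entry greater than 4); 5 is bumped to row 2. 5 starts a new row 2. The new tableau is [[3, 4], [5]].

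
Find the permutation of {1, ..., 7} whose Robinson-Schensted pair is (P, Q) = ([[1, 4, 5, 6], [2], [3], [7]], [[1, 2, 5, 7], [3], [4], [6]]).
3 7 4 2 5 1 6

Reverse the RSK construction: for i from n down to 1, find the cell of Q containing i, remove the entry at that cell from P, and reverse-bump it up through P; the value ejected from row 1 is w(i).

Step i=7: Q has 7 at row 1, column 4; remove that cell from P, ejecting 6. So w(7) = 6. P is now [[1, 4, 5], [2], [3], [7]].
Step i=6: Q has 6 at row 4, column 1; remove 7 from row 4 of P and reverse-bump: 7 enters row 3 and ejects 3; 3 enters row 2 and ejects 2; 2 enters row 1 and ejects 1. So w(6) = 1. P is now [[2, 4, 5], [3], [7]].
Step i=5: Q has 5 at row 1, column 3; remove that cell from P, ejecting 5. So w(5) = 5. P is now [[2, 4], [3], [7]].
Step i=4: Q has 4 at row 3, column 1; remove 7 from row 3 of P and reverse-bump: 7 enters row 2 and ejects 3; 3 enters row 1 and ejects 2. So w(4) = 2. P is now [[3, 4], [7]].
Step i=3: Q has 3 at row 2, column 1; remove 7 from row 2 of P and reverse-bump: 7 enters row 1 and ejects 4. So w(3) = 4. P is now [[3, 7]].
Step i=2: Q has 2 at row 1, column 2; remove that cell from P, ejecting 7. So w(2) = 7. P is now [[3]].
Step i=1: Q has 1 at row 1, column 1; remove that cell from P, ejecting 3. So w(1) = 3. P is now [].

So w = 3 7 4 2 5 1 6.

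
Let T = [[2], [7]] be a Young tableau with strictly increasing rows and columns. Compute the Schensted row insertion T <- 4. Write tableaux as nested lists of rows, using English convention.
4 is larger than every entry of row 1, so it is appended to row 1. The new tableau is [[2, 4], [7]].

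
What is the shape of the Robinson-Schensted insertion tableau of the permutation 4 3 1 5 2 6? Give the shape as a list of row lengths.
[3, 2, 1]

Row-insert each entry into an empty tableau.

After inserting 4: P = [[4]].
After inserting 3: P = [[3], [4]].
After inserting 1: P = [[1], [3], [4]].
After inserting 5: P = [[1, 5], [3], [4]].
After inserting 2: P = [[1, 2], [3, 5], [4]].
After inserting 6: P = [[1, 2, 6], [3, 5], [4]].

The final insertion tableau P = [[1, 2, 6], [3, 5], [4]] has shape [3, 2, 1].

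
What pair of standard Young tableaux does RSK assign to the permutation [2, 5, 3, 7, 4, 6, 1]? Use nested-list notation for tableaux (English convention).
Insert each entry of the permutation into P by Schensted row insertion, recording in Q the position of each new cell.

Insert 2: appended to row 1. P = [[2]].
Insert 5: appended to row 1. P = [[2, 5]].
Insert 3: 3 bumps 5 from row 1; 5 starts row 2. P = [[2, 3], [5]].
Insert 7: appended to row 1. P = [[2, 3, 7], [5]].
Insert 4: 4 bumps 7 from row 1; 7 appends to row 2. P = [[2, 3, 4], [5, 7]].
Insert 6: appended to row 1. P = [[2, 3, 4, 6], [5, 7]].
Insert 1: 1 bumps 2 from row 1; 2 bumps 5 from row 2; 5 starts row 3. P = [[1, 3, 4, 6], [2, 7], [5]].

So P = [[1, 3, 4, 6], [2, 7], [5]], Q = [[1, 2, 4, 6], [3, 5], [7]].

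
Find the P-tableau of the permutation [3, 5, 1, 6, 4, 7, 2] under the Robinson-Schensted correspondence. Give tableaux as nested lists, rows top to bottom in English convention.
P = [[1, 2, 6, 7], [3, 4], [5]]

Insert 3: appended to row 1. P = [[3]].
Insert 5: appended to row 1. P = [[3, 5]].
Insert 1: 1 bumps 3 from row 1; 3 starts row 2. P = [[1, 5], [3]].
Insert 6: appended to row 1. P = [[1, 5, 6], [3]].
Insert 4: 4 bumps 5 from row 1; 5 appends to row 2. P = [[1, 4, 6], [3, 5]].
Insert 7: appended to row 1. P = [[1, 4, 6, 7], [3, 5]].
Insert 2: 2 bumps 4 from row 1; 4 bumps 5 from row 2; 5 starts row 3. P = [[1, 2, 6, 7], [3, 4], [5]].

So P = [[1, 2, 6, 7], [3, 4], [5]].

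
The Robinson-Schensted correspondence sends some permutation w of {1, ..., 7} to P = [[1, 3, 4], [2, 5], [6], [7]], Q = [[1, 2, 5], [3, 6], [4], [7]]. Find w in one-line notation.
Reverse the RSK construction: for i from n down to 1, find the cell of Q containing i, remove the entry at that cell from P, and reverse-bump it up through P; the value ejected from row 1 is w(i).

Step i=7: Q has 7 at row 4, column 1; remove 7 from row 4 of P and reverse-bump: 7 enters row 3 and ejects 6; 6 enters row 2 and ejects 5; 5 enters row 1 and ejects 4. So w(7) = 4. P is now [[1, 3, 5], [2, 6], [7]].
Step i=6: Q has 6 at row 2, column 2; remove 6 from row 2 of P and reverse-bump: 6 enters row 1 and ejects 5. So w(6) = 5. P is now [[1, 3, 6], [2], [7]].
Step i=5: Q has 5 at row 1, column 3; remove that cell from P, ejecting 6. So w(5) = 6. P is now [[1, 3], [2], [7]].
Step i=4: Q has 4 at row 3, column 1; remove 7 from row 3 of P and reverse-bump: 7 enters row 2 and ejects 2; 2 enters row 1 and ejects 1. So w(4) = 1. P is now [[2, 3], [7]].
Step i=3: Q has 3 at row 2, column 1; remove 7 from row 2 of P and reverse-bump: 7 enters row 1 and ejects 3. So w(3) = 3. P is now [[2, 7]].
Step i=2: Q has 2 at row 1, column 2; remove that cell from P, ejecting 7. So w(2) = 7. P is now [[2]].
Step i=1: Q has 1 at row 1, column 1; remove that cell from P, ejecting 2. So w(1) = 2. P is now [].

So w = 2 7 3 1 6 5 4.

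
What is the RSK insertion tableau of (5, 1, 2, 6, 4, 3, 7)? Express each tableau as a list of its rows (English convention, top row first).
P = [[1, 2, 3, 7], [4, 6], [5]]

After inserting 5: P = [[5]].
After inserting 1: P = [[1], [5]].
After inserting 2: P = [[1, 2], [5]].
After inserting 6: P = [[1, 2, 6], [5]].
After inserting 4: P = [[1, 2, 4], [5, 6]].
After inserting 3: P = [[1, 2, 3], [4, 6], [5]].
After inserting 7: P = [[1, 2, 3, 7], [4, 6], [5]].

So P = [[1, 2, 3, 7], [4, 6], [5]].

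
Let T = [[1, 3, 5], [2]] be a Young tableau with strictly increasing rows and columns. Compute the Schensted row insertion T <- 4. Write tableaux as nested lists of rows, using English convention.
In row 1, 4 replaces 5 (the leftmost entry greater than 4); 5 is bumped to row 2. 5 is appended to row 2. The new tableau is [[1, 3, 4], [2, 5]].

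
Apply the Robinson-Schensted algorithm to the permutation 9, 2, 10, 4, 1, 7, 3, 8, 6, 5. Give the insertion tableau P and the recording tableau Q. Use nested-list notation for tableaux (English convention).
P = [[1, 3, 5, 8], [2, 4, 6], [7, 10], [9]], Q = [[1, 3, 6, 8], [2, 4, 9], [5, 7], [10]]

Insert each entry of the permutation into P by Schensted row insertion, recording in Q the position of each new cell.

Insert 9: appended to row 1. P = [[9]], Q = [[1]].
Insert 2: 2 bumps 9 from row 1; 9 starts row 2. P = [[2], [9]], Q = [[1], [2]].
Insert 10: appended to row 1. P = [[2, 10], [9]], Q = [[1, 3], [2]].
Insert 4: 4 bumps 10 from row 1; 10 appends to row 2. P = [[2, 4], [9, 10]], Q = [[1, 3], [2, 4]].
Insert 1: 1 bumps 2 from row 1; 2 bumps 9 from row 2; 9 starts row 3. P = [[1, 4], [2, 10], [9]], Q = [[1, 3], [2, 4], [5]].
Insert 7: appended to row 1. P = [[1, 4, 7], [2, 10], [9]], Q = [[1, 3, 6], [2, 4], [5]].
Insert 3: 3 bumps 4 from row 1; 4 bumps 10 from row 2; 10 appends to row 3. P = [[1, 3, 7], [2, 4], [9, 10]], Q = [[1, 3, 6], [2, 4], [5, 7]].
Insert 8: appended to row 1. P = [[1, 3, 7, 8], [2, 4], [9, 10]], Q = [[1, 3, 6, 8], [2, 4], [5, 7]].
Insert 6: 6 bumps 7 from row 1; 7 appends to row 2. P = [[1, 3, 6, 8], [2, 4, 7], [9, 10]], Q = [[1, 3, 6, 8], [2, 4, 9], [5, 7]].
Insert 5: 5 bumps 6 from row 1; 6 bumps 7 from row 2; 7 bumps 9 from row 3; 9 starts row 4. P = [[1, 3, 5, 8], [2, 4, 6], [7, 10], [9]], Q = [[1, 3, 6, 8], [2, 4, 9], [5, 7], [10]].

So P = [[1, 3, 5, 8], [2, 4, 6], [7, 10], [9]], Q = [[1, 3, 6, 8], [2, 4, 9], [5, 7], [10]].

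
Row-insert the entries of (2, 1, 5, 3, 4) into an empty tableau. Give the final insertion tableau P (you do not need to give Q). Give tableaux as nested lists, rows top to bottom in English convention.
P = [[1, 3, 4], [2, 5]]

After inserting 2: P = [[2]].
After inserting 1: P = [[1], [2]].
After inserting 5: P = [[1, 5], [2]].
After inserting 3: P = [[1, 3], [2, 5]].
After inserting 4: P = [[1, 3, 4], [2, 5]].

So P = [[1, 3, 4], [2, 5]].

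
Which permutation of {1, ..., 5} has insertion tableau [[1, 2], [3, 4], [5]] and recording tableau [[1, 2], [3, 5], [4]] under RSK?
Reverse the RSK construction: for i from n down to 1, find the cell of Q containing i, remove the entry at that cell from P, and reverse-bump it up through P; the value ejected from row 1 is w(i).

Step i=5: Q has 5 at row 2, column 2; remove 4 from row 2 of P and reverse-bump: 4 enters row 1 and ejects 2. So w(5) = 2. P is now [[1, 4], [3], [5]].
Step i=4: Q has 4 at row 3, column 1; remove 5 from row 3 of P and reverse-bump: 5 enters row 2 and ejects 3; 3 enters row 1 and ejects 1. So w(4) = 1. P is now [[3, 4], [5]].
Step i=3: Q has 3 at row 2, column 1; remove 5 from row 2 of P and reverse-bump: 5 enters row 1 and ejects 4. So w(3) = 4. P is now [[3, 5]].
Step i=2: Q has 2 at row 1, column 2; remove that cell from P, ejecting 5. So w(2) = 5. P is now [[3]].
Step i=1: Q has 1 at row 1, column 1; remove that cell from P, ejecting 3. So w(1) = 3. P is now [].

So w = 3 5 4 1 2.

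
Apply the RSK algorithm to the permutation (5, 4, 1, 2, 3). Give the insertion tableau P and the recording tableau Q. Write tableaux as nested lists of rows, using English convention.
Insert each entry of the permutation into P by Schensted row insertion, recording in Q the position of each new cell.

Insert 5: appended to row 1. P = [[5]].
Insert 4: 4 bumps 5 from row 1; 5 starts row 2. P = [[4], [5]].
Insert 1: 1 bumps 4 from row 1; 4 bumps 5 from row 2; 5 starts row 3. P = [[1], [4], [5]].
Insert 2: appended to row 1. P = [[1, 2], [4], [5]].
Insert 3: appended to row 1. P = [[1, 2, 3], [4], [5]].

So P = [[1, 2, 3], [4], [5]], Q = [[1, 4, 5], [2], [3]].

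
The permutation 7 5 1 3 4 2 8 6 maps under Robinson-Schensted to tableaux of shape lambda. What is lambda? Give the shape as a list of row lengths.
[4, 2, 1, 1]

Row-insert each entry into an empty tableau.

After inserting 7: P = [[7]].
After inserting 5: P = [[5], [7]].
After inserting 1: P = [[1], [5], [7]].
After inserting 3: P = [[1, 3], [5], [7]].
After inserting 4: P = [[1, 3, 4], [5], [7]].
After inserting 2: P = [[1, 2, 4], [3], [5], [7]].
After inserting 8: P = [[1, 2, 4, 8], [3], [5], [7]].
After inserting 6: P = [[1, 2, 4, 6], [3, 8], [5], [7]].

The final insertion tableau P = [[1, 2, 4, 6], [3, 8], [5], [7]] has shape [4, 2, 1, 1].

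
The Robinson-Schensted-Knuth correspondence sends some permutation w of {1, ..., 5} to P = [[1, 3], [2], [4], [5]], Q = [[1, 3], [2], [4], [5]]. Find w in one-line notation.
5 2 4 3 1

Reverse RSK: for i = n, n-1, ..., 1, locate i in Q, remove the corresponding corner cell from P, and reverse-bump its entry up through P; the value ejected from row 1 is w(i).

So w = 5 2 4 3 1.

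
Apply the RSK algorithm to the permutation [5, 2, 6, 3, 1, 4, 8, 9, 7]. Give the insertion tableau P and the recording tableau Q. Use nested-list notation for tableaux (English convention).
Insert each entry of the permutation into P by Schensted row insertion, recording in Q the position of each new cell.

After inserting 5: P = [[5]].
After inserting 2: P = [[2], [5]].
After inserting 6: P = [[2, 6], [5]].
After inserting 3: P = [[2, 3], [5, 6]].
After inserting 1: P = [[1, 3], [2, 6], [5]].
After inserting 4: P = [[1, 3, 4], [2, 6], [5]].
After inserting 8: P = [[1, 3, 4, 8], [2, 6], [5]].
After inserting 9: P = [[1, 3, 4, 8, 9], [2, 6], [5]].
After inserting 7: P = [[1, 3, 4, 7, 9], [2, 6, 8], [5]].

So P = [[1, 3, 4, 7, 9], [2, 6, 8], [5]], Q = [[1, 3, 6, 7, 8], [2, 4, 9], [5]].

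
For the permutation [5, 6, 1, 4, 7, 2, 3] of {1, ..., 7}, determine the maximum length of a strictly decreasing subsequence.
3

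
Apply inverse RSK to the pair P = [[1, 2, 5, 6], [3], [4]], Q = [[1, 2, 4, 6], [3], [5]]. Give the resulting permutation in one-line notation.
Reverse the RSK construction: for i from n down to 1, find the cell of Q containing i, remove the entry at that cell from P, and reverse-bump it up through P; the value ejected from row 1 is w(i).

Step i=6: Q has 6 at row 1, column 4; remove that cell from P, ejecting 6. So w(6) = 6. P is now [[1, 2, 5], [3], [4]].
Step i=5: Q has 5 at row 3, column 1; remove 4 from row 3 of P and reverse-bump: 4 enters row 2 and ejects 3; 3 enters row 1 and ejects 2. So w(5) = 2. P is now [[1, 3, 5], [4]].
Step i=4: Q has 4 at row 1, column 3; remove that cell from P, ejecting 5. So w(4) = 5. P is now [[1, 3], [4]].
Step i=3: Q has 3 at row 2, column 1; remove 4 from row 2 of P and reverse-bump: 4 enters row 1 and ejects 3. So w(3) = 3. P is now [[1, 4]].
Step i=2: Q has 2 at row 1, column 2; remove that cell from P, ejecting 4. So w(2) = 4. P is now [[1]].
Step i=1: Q has 1 at row 1, column 1; remove that cell from P, ejecting 1. So w(1) = 1. P is now [].

So w = 1 4 3 5 2 6.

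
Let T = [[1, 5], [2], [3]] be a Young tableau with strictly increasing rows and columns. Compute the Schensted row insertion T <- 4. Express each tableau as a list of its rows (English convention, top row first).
In row 1, 4 replaces 5 (the leftmost entry greater than 4); 5 is bumped to row 2. 5 is appended to row 2. The new tableau is [[1, 4], [2, 5], [3]].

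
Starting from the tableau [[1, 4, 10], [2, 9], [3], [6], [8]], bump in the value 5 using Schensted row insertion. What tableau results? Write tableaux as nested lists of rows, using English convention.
In row 1, 5 replaces 10 (the leftmost entry greater than 5); 10 is bumped to row 2. 10 is appended to row 2. The new tableau is [[1, 4, 5], [2, 9, 10], [3], [6], [8]].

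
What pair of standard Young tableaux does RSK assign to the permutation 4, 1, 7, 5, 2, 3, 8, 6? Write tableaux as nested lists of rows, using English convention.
P = [[1, 2, 3, 6], [4, 5, 8], [7]], Q = [[1, 3, 6, 7], [2, 4, 8], [5]]

Insert each entry of the permutation into P by Schensted row insertion, recording in Q the position of each new cell.

Insert 4: appended to row 1. P = [[4]], Q = [[1]].
Insert 1: 1 bumps 4 from row 1; 4 starts row 2. P = [[1], [4]], Q = [[1], [2]].
Insert 7: appended to row 1. P = [[1, 7], [4]], Q = [[1, 3], [2]].
Insert 5: 5 bumps 7 from row 1; 7 appends to row 2. P = [[1, 5], [4, 7]], Q = [[1, 3], [2, 4]].
Insert 2: 2 bumps 5 from row 1; 5 bumps 7 from row 2; 7 starts row 3. P = [[1, 2], [4, 5], [7]], Q = [[1, 3], [2, 4], [5]].
Insert 3: appended to row 1. P = [[1, 2, 3], [4, 5], [7]], Q = [[1, 3, 6], [2, 4], [5]].
Insert 8: appended to row 1. P = [[1, 2, 3, 8], [4, 5], [7]], Q = [[1, 3, 6, 7], [2, 4], [5]].
Insert 6: 6 bumps 8 from row 1; 8 appends to row 2. P = [[1, 2, 3, 6], [4, 5, 8], [7]], Q = [[1, 3, 6, 7], [2, 4, 8], [5]].

So P = [[1, 2, 3, 6], [4, 5, 8], [7]], Q = [[1, 3, 6, 7], [2, 4, 8], [5]].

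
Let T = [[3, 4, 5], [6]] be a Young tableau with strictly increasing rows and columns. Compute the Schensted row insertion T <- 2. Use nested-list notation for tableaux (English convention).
[[2, 4, 5], [3], [6]]

In row 1, 2 replaces 3 (the leftmost entry greater than 2); 3 is bumped to row 2. In row 2, 3 replaces 6 (the leftmost entry greater than 3); 6 is bumped to row 3. 6 starts a new row 3. The new tableau is [[2, 4, 5], [3], [6]].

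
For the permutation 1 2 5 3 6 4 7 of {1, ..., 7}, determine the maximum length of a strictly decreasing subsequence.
2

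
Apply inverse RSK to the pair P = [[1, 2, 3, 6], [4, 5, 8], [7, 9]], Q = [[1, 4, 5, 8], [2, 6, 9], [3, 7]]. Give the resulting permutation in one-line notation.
Reverse RSK: for i = n, n-1, ..., 1, locate i in Q, remove the corresponding corner cell from P, and reverse-bump its entry up through P; the value ejected from row 1 is w(i).

So w = 7 4 1 2 9 5 3 8 6.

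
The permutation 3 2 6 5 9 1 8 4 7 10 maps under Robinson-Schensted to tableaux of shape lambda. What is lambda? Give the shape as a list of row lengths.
Row-insert each entry into an empty tableau.

After inserting 3: P = [[3]].
After inserting 2: P = [[2], [3]].
After inserting 6: P = [[2, 6], [3]].
After inserting 5: P = [[2, 5], [3, 6]].
After inserting 9: P = [[2, 5, 9], [3, 6]].
After inserting 1: P = [[1, 5, 9], [2, 6], [3]].
After inserting 8: P = [[1, 5, 8], [2, 6, 9], [3]].
After inserting 4: P = [[1, 4, 8], [2, 5, 9], [3, 6]].
After inserting 7: P = [[1, 4, 7], [2, 5, 8], [3, 6, 9]].
After inserting 10: P = [[1, 4, 7, 10], [2, 5, 8], [3, 6, 9]].

The final insertion tableau P = [[1, 4, 7, 10], [2, 5, 8], [3, 6, 9]] has shape [4, 3, 3].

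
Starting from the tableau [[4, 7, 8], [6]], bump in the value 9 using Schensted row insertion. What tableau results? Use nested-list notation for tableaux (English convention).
[[4, 7, 8, 9], [6]]

9 is larger than every entry of row 1, so it is appended to row 1. The new tableau is [[4, 7, 8, 9], [6]].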